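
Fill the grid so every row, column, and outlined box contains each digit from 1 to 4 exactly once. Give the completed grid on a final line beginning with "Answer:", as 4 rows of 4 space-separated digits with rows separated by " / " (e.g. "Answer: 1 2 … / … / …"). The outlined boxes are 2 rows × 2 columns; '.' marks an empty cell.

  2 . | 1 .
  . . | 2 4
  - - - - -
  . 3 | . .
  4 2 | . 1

Step 1. [r3c1∈{1}] r3c1 is down to just 1. So r3c1=1.
Step 2. [r4c3∈{3}] r4c3's peers cover all but 3. So r4c3=3.
Step 3. [r2c1∈{3}] r2c1's peers cover all but 3 ⇒ r2c1=3.
Step 4. [r1c4∈{3}] r1c4 has the single candidate 3. So r1c4=3.
Step 5. [r3c4∈{2}] only 2 remains possible at r3c4 ⇒ r3c4=2.
Step 6. [r1c2∈{4}] r1c2's peers cover all but 4 ⇒ r1c2=4.
Step 7. [r3c3∈{4}] r3c3 is down to just 4, so r3c3=4.
Step 8. [r2c2∈{1}] r2c2 is down to just 1 ⇒ r2c2=1.

Answer: 2 4 1 3 / 3 1 2 4 / 1 3 4 2 / 4 2 3 1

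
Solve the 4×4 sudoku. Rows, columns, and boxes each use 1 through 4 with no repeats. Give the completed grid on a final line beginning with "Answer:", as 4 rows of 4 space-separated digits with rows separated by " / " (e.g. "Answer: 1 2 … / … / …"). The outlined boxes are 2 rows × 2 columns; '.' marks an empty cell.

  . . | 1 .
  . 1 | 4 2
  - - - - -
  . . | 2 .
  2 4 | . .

Step 1. [r1c4∈{3}] nothing but 3 survives at r1c4 ⇒ r1c4=3.
Step 2. [r3c1∈{1,3}] col 1 places 1 nowhere but r3c1, so r3c1=1.
Step 3. [r3c4∈{4}] nothing but 4 survives at r3c4. So r3c4=4.
Step 4. [r3c2∈{3}] r3c2 is down to just 3, so r3c2=3.
Step 5. [r1c2∈{2}] r1c2's peers cover all but 2 ⇒ r1c2=2.
Step 6. [r1c1∈{4}] r1c1 has the single candidate 4 ⇒ r1c1=4.
Step 7. [r2c1∈{3}] r2c1's peers cover all but 3. So r2c1=3.
Step 8. [r4c4∈{1}] nothing but 1 survives at r4c4. So r4c4=1.
Step 9. [r4c3∈{3}] only 3 remains possible at r4c3 ⇒ r4c3=3.

Answer: 4 2 1 3 / 3 1 4 2 / 1 3 2 4 / 2 4 3 1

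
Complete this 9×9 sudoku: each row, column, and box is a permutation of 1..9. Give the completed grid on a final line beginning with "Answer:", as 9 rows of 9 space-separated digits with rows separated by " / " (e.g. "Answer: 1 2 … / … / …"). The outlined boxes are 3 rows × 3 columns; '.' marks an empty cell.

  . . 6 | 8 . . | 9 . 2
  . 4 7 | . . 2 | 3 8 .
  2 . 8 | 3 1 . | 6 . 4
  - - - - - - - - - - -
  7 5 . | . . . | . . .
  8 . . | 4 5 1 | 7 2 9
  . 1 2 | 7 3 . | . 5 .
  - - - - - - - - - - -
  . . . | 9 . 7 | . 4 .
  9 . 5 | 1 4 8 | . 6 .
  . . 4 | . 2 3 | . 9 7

Step 1. [r7c3∈{1,3}] 1 has one home in col 3: r7c3 ⇒ r7c3=1.
Step 2. [r7c5∈{6}] r7c5's peers cover all but 6 ⇒ r7c5=6.
Step 3. [r7c1∈{3}] r7c1's peers cover all but 3, so r7c1=3.
Step 4. [r2c9∈{1,5}] box 3 places 5 nowhere but r2c9. So r2c9=5.
Step 5. [r7c9∈{8}] nothing but 8 survives at r7c9. So r7c9=8.
Step 6. [r4c9∈{1,3,6}] col 9 places 1 nowhere but r4c9 ⇒ r4c9=1.
Step 7. [r6c6∈{6,9}] r6c6 is the only open cell in row 6 admitting 9, so r6c6=9.
Step 8. [r5c2∈{3,6}] across row 5, 6 lands solely at r5c2, so r5c2=6.
Step 9. [r7c7∈{2,5}] row 7 places 5 nowhere but r7c7, so r7c7=5.
Step 10. [r6c7∈{4,8}] across row 6, 8 lands solely at r6c7 ⇒ r6c7=8.
Step 11. [r1c1∈{1,5}] 5 has one home in col 1: r1c1. So r1c1=5.
Step 12. [r1c5∈{7}] r1c5 has the single candidate 7, so r1c5=7.
Step 13. [r8c7∈{2}] r8c7 has the single candidate 2, so r8c7=2.
Step 14. [r2c4∈{6}] only 6 remains possible at r2c4, so r2c4=6.
Step 15. [r5c3∈{3}] only 3 remains possible at r5c3. So r5c3=3.
Step 16. [r6c1∈{4}] r6c1's peers cover all but 4, so r6c1=4.
Step 17. [r9c4∈{5}] only 5 remains possible at r9c4, so r9c4=5.
Step 18. [r7c2∈{2}] nothing but 2 survives at r7c2 ⇒ r7c2=2.
Step 19. [r4c5∈{8}] nothing but 8 survives at r4c5 ⇒ r4c5=8.
Step 20. [r2c1∈{1}] r2c1's peers cover all but 1 ⇒ r2c1=1.
Step 21. [r3c2∈{9}] only 9 remains possible at r3c2. So r3c2=9.
Step 22. [r4c8∈{3}] only 3 remains possible at r4c8 ⇒ r4c8=3.
Step 23. [r2c5∈{9}] only 9 remains possible at r2c5, so r2c5=9.
Step 24. [r1c8∈{1}] r1c8 is down to just 1, so r1c8=1.
Step 25. [r4c6∈{6}] r4c6 is down to just 6, so r4c6=6.
Step 26. [r9c7∈{1}] r9c7 is down to just 1 ⇒ r9c7=1.
Step 27. [r1c2∈{3}] r1c2 is down to just 3. So r1c2=3.
Step 28. [r4c3∈{9}] nothing but 9 survives at r4c3 ⇒ r4c3=9.
Step 29. [r9c1∈{6}] nothing but 6 survives at r9c1 ⇒ r9c1=6.
Step 30. [r9c2∈{8}] r9c2 has the single candidate 8 ⇒ r9c2=8.
Step 31. [r3c6∈{5}] nothing but 5 survives at r3c6. So r3c6=5.
Step 32. [r4c4∈{2}] only 2 remains possible at r4c4 ⇒ r4c4=2.
Step 33. [r4c7∈{4}] r4c7 is down to just 4 ⇒ r4c7=4.
Step 34. [r8c2∈{7}] only 7 remains possible at r8c2 ⇒ r8c2=7.
Step 35. [r8c9∈{3}] r8c9's peers cover all but 3. So r8c9=3.
Step 36. [r6c9∈{6}] nothing but 6 survives at r6c9, so r6c9=6.
Step 37. [r1c6∈{4}] only 4 remains possible at r1c6, so r1c6=4.
Step 38. [r3c8∈{7}] r3c8 has the single candidate 7. So r3c8=7.

Answer: 5 3 6 8 7 4 9 1 2 / 1 4 7 6 9 2 3 8 5 / 2 9 8 3 1 5 6 7 4 / 7 5 9 2 8 6 4 3 1 / 8 6 3 4 5 1 7 2 9 / 4 1 2 7 3 9 8 5 6 / 3 2 1 9 6 7 5 4 8 / 9 7 5 1 4 8 2 6 3 / 6 8 4 5 2 3 1 9 7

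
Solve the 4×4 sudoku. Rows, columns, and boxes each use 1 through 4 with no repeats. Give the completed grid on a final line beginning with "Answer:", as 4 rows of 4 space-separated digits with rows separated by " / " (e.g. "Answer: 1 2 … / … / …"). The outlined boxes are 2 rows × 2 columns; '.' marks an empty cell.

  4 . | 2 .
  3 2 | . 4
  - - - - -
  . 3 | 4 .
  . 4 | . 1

Step 1. [r4c1∈{2}] r4c1's peers cover all but 2. So r4c1=2.
Step 2. [r3c4∈{2}] r3c4 is down to just 2. So r3c4=2.
Step 3. [r1c4∈{3}] nothing but 3 survives at r1c4 ⇒ r1c4=3.
Step 4. [r2c3∈{1}] only 1 remains possible at r2c3, so r2c3=1.
Step 5. [r4c3∈{3}] r4c3 has the single candidate 3. So r4c3=3.
Step 6. [r1c2∈{1}] r1c2's peers cover all but 1 ⇒ r1c2=1.
Step 7. [r3c1∈{1}] r3c1's peers cover all but 1, so r3c1=1.

Answer: 4 1 2 3 / 3 2 1 4 / 1 3 4 2 / 2 4 3 1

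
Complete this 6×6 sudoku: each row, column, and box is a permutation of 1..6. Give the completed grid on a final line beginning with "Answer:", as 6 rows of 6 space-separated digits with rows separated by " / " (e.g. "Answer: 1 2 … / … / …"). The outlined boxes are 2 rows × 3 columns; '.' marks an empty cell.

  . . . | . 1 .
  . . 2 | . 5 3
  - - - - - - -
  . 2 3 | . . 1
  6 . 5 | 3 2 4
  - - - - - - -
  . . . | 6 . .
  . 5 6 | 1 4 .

Step 1. [r1c3∈{4}] nothing but 4 survives at r1c3, so r1c3=4.
Step 2. [r6c1∈{2,3}] 3 has one home in row 6: r6c1. So r6c1=3.
Step 3. [r5c1∈{1,2,4}] 2 has one home in col 1: r5c1. So r5c1=2.
Step 4. [r4c2∈{1}] r4c2 has the single candidate 1, so r4c2=1.
Step 5. [r1c6∈{2,6}] in col 6, 6 fits only at r1c6, so r1c6=6.
Step 6. [r5c6∈{5}] r5c6's peers cover all but 5. So r5c6=5.
Step 7. [r3c1∈{4}] r3c1 is down to just 4, so r3c1=4.
Step 8. [r5c2∈{4}] only 4 remains possible at r5c2, so r5c2=4.
Step 9. [r1c1∈{5}] r1c1 has the single candidate 5, so r1c1=5.
Step 10. [r3c4∈{5}] nothing but 5 survives at r3c4, so r3c4=5.
Step 11. [r5c5∈{3}] r5c5 has the single candidate 3 ⇒ r5c5=3.
Step 12. [r2c4∈{4}] only 4 remains possible at r2c4 ⇒ r2c4=4.
Step 13. [r1c4∈{2}] only 2 remains possible at r1c4, so r1c4=2.
Step 14. [r5c3∈{1}] r5c3's peers cover all but 1 ⇒ r5c3=1.
Step 15. [r3c5∈{6}] r3c5's peers cover all but 6, so r3c5=6.
Step 16. [r6c6∈{2}] r6c6's peers cover all but 2 ⇒ r6c6=2.
Step 17. [r1c2∈{3}] r1c2 has the single candidate 3 ⇒ r1c2=3.
Step 18. [r2c1∈{1}] only 1 remains possible at r2c1, so r2c1=1.
Step 19. [r2c2∈{6}] r2c2 has the single candidate 6 ⇒ r2c2=6.

Answer: 5 3 4 2 1 6 / 1 6 2 4 5 3 / 4 2 3 5 6 1 / 6 1 5 3 2 4 / 2 4 1 6 3 5 / 3 5 6 1 4 2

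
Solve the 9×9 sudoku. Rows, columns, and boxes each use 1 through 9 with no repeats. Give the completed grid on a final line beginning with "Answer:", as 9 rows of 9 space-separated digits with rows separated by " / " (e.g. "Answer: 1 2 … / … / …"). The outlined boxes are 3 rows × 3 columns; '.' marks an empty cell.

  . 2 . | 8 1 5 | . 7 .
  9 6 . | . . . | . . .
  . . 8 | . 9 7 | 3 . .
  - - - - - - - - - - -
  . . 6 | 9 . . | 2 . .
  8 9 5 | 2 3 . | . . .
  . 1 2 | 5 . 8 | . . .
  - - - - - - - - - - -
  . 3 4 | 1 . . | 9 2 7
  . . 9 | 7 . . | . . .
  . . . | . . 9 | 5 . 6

Step 1. [r7c6∈{6}] only 6 remains possible at r7c6 ⇒ r7c6=6.
Step 2. [r5c7∈{1,4,6,7}] row 5 places 7 nowhere but r5c7. So r5c7=7.
Step 3. [r5c8∈{1,4,6}] across row 5, 6 lands solely at r5c8 ⇒ r5c8=6.
Step 4. [r6c7∈{4}] r6c7 has the single candidate 4. So r6c7=4.
Step 5. [r5c9∈{1}] only 1 remains possible at r5c9, so r5c9=1.
Step 6. [r5c6∈{4}] r5c6 has the single candidate 4. So r5c6=4.
Step 7. [r7c1∈{5}] r7c1's peers cover all but 5, so r7c1=5.
Step 8. [r8c2∈{8}] r8c2 has the single candidate 8. So r8c2=8.
Step 9. [r9c8∈{1,3,4,8}] in box 9, 8 fits only at r9c8, so r9c8=8.
Step 10. [r3c9∈{2,4,5}] r3c9 is the only open cell in row 3 admitting 2. So r3c9=2.
Step 11. [r8c7∈{1}] r8c7 is down to just 1, so r8c7=1.
Step 12. [r4c5∈{7}] only 7 remains possible at r4c5 ⇒ r4c5=7.
Step 13. [r2c3∈{1,3,7}] row 2 places 7 nowhere but r2c3. So r2c3=7.
Step 14. [r4c9∈{3,5,8}] 8 has one home in row 4: r4c9. So r4c9=8.
Step 15. [r4c8∈{3,5}] row 4 places 5 nowhere but r4c8. So r4c8=5.
Step 16. [r9c4∈{3,4}] row 9 places 3 nowhere but r9c4, so r9c4=3.
Step 17. [r2c4∈{4}] r2c4's peers cover all but 4. So r2c4=4.
Step 18. [r8c6∈{2}] r8c6's peers cover all but 2, so r8c6=2.
Step 19. [r4c1∈{3,4}] across row 4, 3 lands solely at r4c1 ⇒ r4c1=3.
Step 20. [r3c1∈{1,4}] box 1 places 1 nowhere but r3c1, so r3c1=1.
Step 21. [r3c8∈{4}] only 4 remains possible at r3c8 ⇒ r3c8=4.
Step 22. [r6c8∈{3,9}] in col 8, 9 fits only at r6c8. So r6c8=9.
Step 23. [r8c9∈{3,4}] in col 9, 4 fits only at r8c9, so r8c9=4.
Step 24. [r6c1∈{7}] r6c1 has the single candidate 7 ⇒ r6c1=7.
Step 25. [r2c9∈{5}] r2c9's peers cover all but 5, so r2c9=5.
Step 26. [r1c9∈{9}] nothing but 9 survives at r1c9. So r1c9=9.
Step 27. [r8c1∈{6}] r8c1 has the single candidate 6 ⇒ r8c1=6.
Step 28. [r2c5∈{2}] r2c5 is down to just 2, so r2c5=2.
Step 29. [r4c2∈{4}] r4c2's peers cover all but 4, so r4c2=4.
Step 30. [r8c8∈{3}] r8c8 is down to just 3 ⇒ r8c8=3.
Step 31. [r9c3∈{1}] only 1 remains possible at r9c3. So r9c3=1.
Step 32. [r2c8∈{1}] r2c8 has the single candidate 1 ⇒ r2c8=1.
Step 33. [r3c4∈{6}] r3c4 has the single candidate 6, so r3c4=6.
Step 34. [r8c5∈{5}] r8c5 has the single candidate 5 ⇒ r8c5=5.
Step 35. [r1c7∈{6}] nothing but 6 survives at r1c7 ⇒ r1c7=6.
Step 36. [r9c5∈{4}] r9c5 has the single candidate 4, so r9c5=4.
Step 37. [r2c7∈{8}] only 8 remains possible at r2c7 ⇒ r2c7=8.
Step 38. [r9c1∈{2}] r9c1's peers cover all but 2 ⇒ r9c1=2.
Step 39. [r2c6∈{3}] r2c6 has the single candidate 3. So r2c6=3.
Step 40. [r6c5∈{6}] nothing but 6 survives at r6c5. So r6c5=6.
Step 41. [r4c6∈{1}] nothing but 1 survives at r4c6, so r4c6=1.
Step 42. [r6c9∈{3}] r6c9 has the single candidate 3 ⇒ r6c9=3.
Step 43. [r1c3∈{3}] r1c3 has the single candidate 3 ⇒ r1c3=3.
Step 44. [r3c2∈{5}] r3c2's peers cover all but 5 ⇒ r3c2=5.
Step 45. [r1c1∈{4}] r1c1's peers cover all but 4. So r1c1=4.
Step 46. [r7c5∈{8}] r7c5 has the single candidate 8, so r7c5=8.
Step 47. [r9c2∈{7}] nothing but 7 survives at r9c2 ⇒ r9c2=7.

Answer: 4 2 3 8 1 5 6 7 9 / 9 6 7 4 2 3 8 1 5 / 1 5 8 6 9 7 3 4 2 / 3 4 6 9 7 1 2 5 8 / 8 9 5 2 3 4 7 6 1 / 7 1 2 5 6 8 4 9 3 / 5 3 4 1 8 6 9 2 7 / 6 8 9 7 5 2 1 3 4 / 2 7 1 3 4 9 5 8 6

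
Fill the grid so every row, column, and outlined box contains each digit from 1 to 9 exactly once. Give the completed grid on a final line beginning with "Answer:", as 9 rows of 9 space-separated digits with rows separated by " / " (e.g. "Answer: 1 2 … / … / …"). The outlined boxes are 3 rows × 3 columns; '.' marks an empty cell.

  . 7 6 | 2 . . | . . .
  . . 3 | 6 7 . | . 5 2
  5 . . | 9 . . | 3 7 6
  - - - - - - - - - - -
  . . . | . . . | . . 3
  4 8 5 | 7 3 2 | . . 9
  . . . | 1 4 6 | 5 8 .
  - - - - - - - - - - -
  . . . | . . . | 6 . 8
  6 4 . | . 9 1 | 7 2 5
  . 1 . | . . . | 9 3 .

Step 1. [r7c2∈{2,3,5,9}] 5 has one home in col 2: r7c2. So r7c2=5.
Step 2. [r7c1∈{2,3,7,9}] in box 7, 3 fits only at r7c1, so r7c1=3.
Step 3. [r1c9∈{1,4}] r1c9 is the only open cell in col 9 admitting 1. So r1c9=1.
Step 4. [r4c7∈{1,2,4}] across col 7, 2 lands solely at r4c7. So r4c7=2.
Step 5. [r4c6∈{5,8,9}] across col 6, 9 lands solely at r4c6. So r4c6=9.
Step 6. [r7c4∈{4}] r7c4 has the single candidate 4 ⇒ r7c4=4.
Step 7. [r8c3∈{8}] r8c3 is down to just 8, so r8c3=8.
Step 8. [r2c1∈{1,8,9}] 1 has one home in row 2: r2c1. So r2c1=1.
Step 9. [r4c1∈{7}] only 7 remains possible at r4c1, so r4c1=7.
Step 10. [r9c1∈{2}] r9c1's peers cover all but 2 ⇒ r9c1=2.
Step 11. [r1c1∈{8,9}] across col 1, 8 lands solely at r1c1, so r1c1=8.
Step 12. [r1c7∈{4}] only 4 remains possible at r1c7, so r1c7=4.
Step 13. [r1c5∈{5}] r1c5 is down to just 5, so r1c5=5.
Step 14. [r9c6∈{5,7,8}] across col 6, 5 lands solely at r9c6, so r9c6=5.
Step 15. [r4c5∈{8}] r4c5 is down to just 8. So r4c5=8.
Step 16. [r2c6∈{4,8}] in row 2, 4 fits only at r2c6, so r2c6=4.
Step 17. [r4c8∈{1,4,6}] r4c8 is the only open cell in row 4 admitting 4 ⇒ r4c8=4.
Step 18. [r6c2∈{2,3,9}] row 6 places 3 nowhere but r6c2, so r6c2=3.
Step 19. [r6c3∈{2,9}] row 6 places 2 nowhere but r6c3. So r6c3=2.
Step 20. [r7c3∈{7,9}] r7c3 is the only open cell in row 7 admitting 9, so r7c3=9.
Step 21. [r7c8∈{1}] r7c8 has the single candidate 1. So r7c8=1.
Step 22. [r1c6∈{3}] r1c6 has the single candidate 3. So r1c6=3.
Step 23. [r7c5∈{2}] only 2 remains possible at r7c5. So r7c5=2.
Step 24. [r1c8∈{9}] r1c8's peers cover all but 9 ⇒ r1c8=9.
Step 25. [r4c2∈{6}] r4c2's peers cover all but 6. So r4c2=6.
Step 26. [r6c1∈{9}] nothing but 9 survives at r6c1, so r6c1=9.
Step 27. [r9c9∈{4}] only 4 remains possible at r9c9 ⇒ r9c9=4.
Step 28. [r5c8∈{6}] r5c8 is down to just 6. So r5c8=6.
Step 29. [r2c2∈{9}] only 9 remains possible at r2c2. So r2c2=9.
Step 30. [r5c7∈{1}] r5c7's peers cover all but 1, so r5c7=1.
Step 31. [r9c5∈{6}] r9c5's peers cover all but 6 ⇒ r9c5=6.
Step 32. [r3c3∈{4}] r3c3 has the single candidate 4, so r3c3=4.
Step 33. [r4c3∈{1}] r4c3 is down to just 1 ⇒ r4c3=1.
Step 34. [r9c3∈{7}] nothing but 7 survives at r9c3. So r9c3=7.
Step 35. [r3c6∈{8}] r3c6 has the single candidate 8. So r3c6=8.
Step 36. [r6c9∈{7}] nothing but 7 survives at r6c9. So r6c9=7.
Step 37. [r3c2∈{2}] r3c2 has the single candidate 2 ⇒ r3c2=2.
Step 38. [r8c4∈{3}] r8c4 is down to just 3 ⇒ r8c4=3.
Step 39. [r2c7∈{8}] nothing but 8 survives at r2c7. So r2c7=8.
Step 40. [r4c4∈{5}] nothing but 5 survives at r4c4 ⇒ r4c4=5.
Step 41. [r9c4∈{8}] r9c4's peers cover all but 8. So r9c4=8.
Step 42. [r7c6∈{7}] r7c6 has the single candidate 7 ⇒ r7c6=7.
Step 43. [r3c5∈{1}] r3c5 is down to just 1. So r3c5=1.

Answer: 8 7 6 2 5 3 4 9 1 / 1 9 3 6 7 4 8 5 2 / 5 2 4 9 1 8 3 7 6 / 7 6 1 5 8 9 2 4 3 / 4 8 5 7 3 2 1 6 9 / 9 3 2 1 4 6 5 8 7 / 3 5 9 4 2 7 6 1 8 / 6 4 8 3 9 1 7 2 5 / 2 1 7 8 6 5 9 3 4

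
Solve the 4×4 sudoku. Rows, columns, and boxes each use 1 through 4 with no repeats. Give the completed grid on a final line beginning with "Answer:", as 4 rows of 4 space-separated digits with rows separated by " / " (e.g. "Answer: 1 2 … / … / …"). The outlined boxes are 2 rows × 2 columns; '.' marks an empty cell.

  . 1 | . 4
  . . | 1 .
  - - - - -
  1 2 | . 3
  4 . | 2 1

Step 1. [r1c1∈{2,3}] 2 has one home in row 1: r1c1, so r1c1=2.
Step 2. [r2c1∈{3}] r2c1's peers cover all but 3, so r2c1=3.
Step 3. [r1c3∈{3}] only 3 remains possible at r1c3. So r1c3=3.
Step 4. [r2c4∈{2}] r2c4 is down to just 2, so r2c4=2.
Step 5. [r2c2∈{4}] r2c2 is down to just 4. So r2c2=4.
Step 6. [r3c3∈{4}] r3c3's peers cover all but 4, so r3c3=4.
Step 7. [r4c2∈{3}] r4c2 is down to just 3. So r4c2=3.

Answer: 2 1 3 4 / 3 4 1 2 / 1 2 4 3 / 4 3 2 1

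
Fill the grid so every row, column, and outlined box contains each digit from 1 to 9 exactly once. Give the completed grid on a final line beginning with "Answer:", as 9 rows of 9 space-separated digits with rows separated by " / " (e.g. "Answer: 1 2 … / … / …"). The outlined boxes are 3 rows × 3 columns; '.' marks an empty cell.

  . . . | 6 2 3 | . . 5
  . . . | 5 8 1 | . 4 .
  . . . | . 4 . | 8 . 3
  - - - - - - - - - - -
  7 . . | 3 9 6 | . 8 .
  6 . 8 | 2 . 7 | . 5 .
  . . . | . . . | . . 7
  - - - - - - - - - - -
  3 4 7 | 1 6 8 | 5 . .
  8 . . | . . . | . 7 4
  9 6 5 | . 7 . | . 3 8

Step 1. [r2c1∈{2}] only 2 remains possible at r2c1 ⇒ r2c1=2.
Step 2. [r9c7∈{1,2}] row 9 places 1 nowhere but r9c7, so r9c7=1.
Step 3. [r3c6∈{9}] r3c6 is down to just 9. So r3c6=9.
Step 4. [r4c2∈{1,2,5}] row 4 places 5 nowhere but r4c2 ⇒ r4c2=5.
Step 5. [r8c7∈{2,6,9}] in row 8, 6 fits only at r8c7, so r8c7=6.
Step 6. [r3c8∈{1,2,6}] r3c8 is the only open cell in row 3 admitting 2, so r3c8=2.
Step 7. [r1c8∈{1,9}] 1 has one home in box 3: r1c8, so r1c8=1.
Step 8. [r5c7∈{3,4,9}] in row 5, 4 fits only at r5c7, so r5c7=4.
Step 9. [r5c2∈{1,3,9}] row 5 places 3 nowhere but r5c2 ⇒ r5c2=3.
Step 10. [r4c3∈{1,2,4}] r4c3 is the only open cell in row 4 admitting 4, so r4c3=4.
Step 11. [r1c3∈{9}] r1c3 has the single candidate 9 ⇒ r1c3=9.
Step 12. [r5c9∈{1,9}] across row 5, 9 lands solely at r5c9 ⇒ r5c9=9.
Step 13. [r6c1∈{1}] r6c1 has the single candidate 1, so r6c1=1.
Step 14. [r2c2∈{7}] only 7 remains possible at r2c2, so r2c2=7.
Step 15. [r6c3∈{2}] r6c3 has the single candidate 2 ⇒ r6c3=2.
Step 16. [r6c5∈{5}] r6c5 is down to just 5 ⇒ r6c5=5.
Step 17. [r3c2∈{1}] nothing but 1 survives at r3c2. So r3c2=1.
Step 18. [r6c6∈{4}] only 4 remains possible at r6c6, so r6c6=4.
Step 19. [r2c3∈{3,6}] r2c3 is the only open cell in row 2 admitting 3, so r2c3=3.
Step 20. [r9c6∈{2}] r9c6's peers cover all but 2. So r9c6=2.
Step 21. [r4c7∈{2}] r4c7's peers cover all but 2, so r4c7=2.
Step 22. [r6c2∈{9}] r6c2's peers cover all but 9, so r6c2=9.
Step 23. [r8c4∈{9}] only 9 remains possible at r8c4. So r8c4=9.
Step 24. [r8c2∈{2}] only 2 remains possible at r8c2. So r8c2=2.
Step 25. [r7c8∈{9}] only 9 remains possible at r7c8. So r7c8=9.
Step 26. [r6c4∈{8}] nothing but 8 survives at r6c4 ⇒ r6c4=8.
Step 27. [r2c7∈{9}] only 9 remains possible at r2c7, so r2c7=9.
Step 28. [r5c5∈{1}] r5c5 has the single candidate 1 ⇒ r5c5=1.
Step 29. [r1c7∈{7}] nothing but 7 survives at r1c7. So r1c7=7.
Step 30. [r3c3∈{6}] nothing but 6 survives at r3c3 ⇒ r3c3=6.
Step 31. [r3c1∈{5}] r3c1 is down to just 5 ⇒ r3c1=5.
Step 32. [r9c4∈{4}] r9c4 has the single candidate 4. So r9c4=4.
Step 33. [r8c5∈{3}] only 3 remains possible at r8c5, so r8c5=3.
Step 34. [r6c8∈{6}] r6c8 has the single candidate 6, so r6c8=6.
Step 35. [r3c4∈{7}] r3c4 has the single candidate 7 ⇒ r3c4=7.
Step 36. [r4c9∈{1}] nothing but 1 survives at r4c9 ⇒ r4c9=1.
Step 37. [r1c2∈{8}] nothing but 8 survives at r1c2. So r1c2=8.
Step 38. [r6c7∈{3}] r6c7 is down to just 3. So r6c7=3.
Step 39. [r8c6∈{5}] r8c6's peers cover all but 5. So r8c6=5.
Step 40. [r7c9∈{2}] nothing but 2 survives at r7c9 ⇒ r7c9=2.
Step 41. [r2c9∈{6}] r2c9 is down to just 6, so r2c9=6.
Step 42. [r8c3∈{1}] nothing but 1 survives at r8c3 ⇒ r8c3=1.
Step 43. [r1c1∈{4}] r1c1 is down to just 4, so r1c1=4.

Answer: 4 8 9 6 2 3 7 1 5 / 2 7 3 5 8 1 9 4 6 / 5 1 6 7 4 9 8 2 3 / 7 5 4 3 9 6 2 8 1 / 6 3 8 2 1 7 4 5 9 / 1 9 2 8 5 4 3 6 7 / 3 4 7 1 6 8 5 9 2 / 8 2 1 9 3 5 6 7 4 / 9 6 5 4 7 2 1 3 8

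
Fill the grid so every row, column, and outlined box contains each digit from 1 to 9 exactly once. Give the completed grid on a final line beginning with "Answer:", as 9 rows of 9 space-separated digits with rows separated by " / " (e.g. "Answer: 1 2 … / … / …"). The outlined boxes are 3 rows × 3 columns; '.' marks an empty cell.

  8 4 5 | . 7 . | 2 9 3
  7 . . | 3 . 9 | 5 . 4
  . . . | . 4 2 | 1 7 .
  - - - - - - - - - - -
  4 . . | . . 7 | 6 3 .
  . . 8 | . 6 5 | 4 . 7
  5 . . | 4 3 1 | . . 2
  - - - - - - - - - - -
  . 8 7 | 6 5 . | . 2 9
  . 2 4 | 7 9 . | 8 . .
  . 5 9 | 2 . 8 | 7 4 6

Step 1. [r9c1∈{1,3}] row 9 places 3 nowhere but r9c1 ⇒ r9c1=3.
Step 2. [r5c8∈{1}] r5c8 has the single candidate 1 ⇒ r5c8=1.
Step 3. [r3c9∈{8}] r3c9 is down to just 8 ⇒ r3c9=8.
Step 4. [r6c3∈{6}] nothing but 6 survives at r6c3 ⇒ r6c3=6.
Step 5. [r5c4∈{9}] r5c4 is down to just 9. So r5c4=9.
Step 6. [r4c2∈{1,9}] 9 has one home in row 4: r4c2, so r4c2=9.
Step 7. [r2c2∈{1,6}] across col 2, 1 lands solely at r2c2 ⇒ r2c2=1.
Step 8. [r3c2∈{3,6}] 6 has one home in col 2: r3c2, so r3c2=6.
Step 9. [r4c5∈{2,8}] 2 has one home in col 5: r4c5. So r4c5=2.
Step 10. [r8c9∈{1,5}] across col 9, 1 lands solely at r8c9, so r8c9=1.
Step 11. [r7c6∈{3,4}] r7c6 is the only open cell in row 7 admitting 4 ⇒ r7c6=4.
Step 12. [r2c5∈{8}] r2c5 is down to just 8, so r2c5=8.
Step 13. [r7c1∈{1}] nothing but 1 survives at r7c1. So r7c1=1.
Step 14. [r4c3∈{1}] only 1 remains possible at r4c3 ⇒ r4c3=1.
Step 15. [r1c6∈{6}] r1c6 has the single candidate 6. So r1c6=6.
Step 16. [r6c8∈{8}] nothing but 8 survives at r6c8, so r6c8=8.
Step 17. [r5c1∈{2}] nothing but 2 survives at r5c1 ⇒ r5c1=2.
Step 18. [r3c3∈{3}] only 3 remains possible at r3c3. So r3c3=3.
Step 19. [r5c2∈{3}] r5c2's peers cover all but 3. So r5c2=3.
Step 20. [r2c8∈{6}] r2c8 has the single candidate 6. So r2c8=6.
Step 21. [r3c1∈{9}] r3c1 has the single candidate 9, so r3c1=9.
Step 22. [r9c5∈{1}] r9c5 is down to just 1 ⇒ r9c5=1.
Step 23. [r1c4∈{1}] r1c4's peers cover all but 1, so r1c4=1.
Step 24. [r3c4∈{5}] nothing but 5 survives at r3c4 ⇒ r3c4=5.
Step 25. [r6c2∈{7}] r6c2 is down to just 7, so r6c2=7.
Step 26. [r8c1∈{6}] r8c1's peers cover all but 6. So r8c1=6.
Step 27. [r4c4∈{8}] r4c4's peers cover all but 8 ⇒ r4c4=8.
Step 28. [r8c6∈{3}] r8c6's peers cover all but 3. So r8c6=3.
Step 29. [r2c3∈{2}] only 2 remains possible at r2c3. So r2c3=2.
Step 30. [r8c8∈{5}] only 5 remains possible at r8c8 ⇒ r8c8=5.
Step 31. [r4c9∈{5}] only 5 remains possible at r4c9. So r4c9=5.
Step 32. [r6c7∈{9}] r6c7 is down to just 9, so r6c7=9.
Step 33. [r7c7∈{3}] r7c7 is down to just 3. So r7c7=3.

Answer: 8 4 5 1 7 6 2 9 3 / 7 1 2 3 8 9 5 6 4 / 9 6 3 5 4 2 1 7 8 / 4 9 1 8 2 7 6 3 5 / 2 3 8 9 6 5 4 1 7 / 5 7 6 4 3 1 9 8 2 / 1 8 7 6 5 4 3 2 9 / 6 2 4 7 9 3 8 5 1 / 3 5 9 2 1 8 7 4 6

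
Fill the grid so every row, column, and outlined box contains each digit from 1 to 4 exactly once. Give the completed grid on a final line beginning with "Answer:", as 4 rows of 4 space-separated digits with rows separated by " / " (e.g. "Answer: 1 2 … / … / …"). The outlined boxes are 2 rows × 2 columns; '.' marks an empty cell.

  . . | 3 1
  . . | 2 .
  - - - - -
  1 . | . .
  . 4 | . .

Step 1. [r2c4∈{4}] only 4 remains possible at r2c4, so r2c4=4.
Step 2. [r2c1∈{3}] only 3 remains possible at r2c1, so r2c1=3.
Step 3. [r4c1∈{2}] r4c1 is down to just 2, so r4c1=2.
Step 4. [r3c4∈{2,3}] r3c4 is the only open cell in row 3 admitting 2, so r3c4=2.
Step 5. [r3c2∈{3}] only 3 remains possible at r3c2. So r3c2=3.
Step 6. [r1c2∈{2}] r1c2 has the single candidate 2, so r1c2=2.
Step 7. [r2c2∈{1}] r2c2's peers cover all but 1. So r2c2=1.
Step 8. [r4c4∈{3}] r4c4's peers cover all but 3. So r4c4=3.
Step 9. [r3c3∈{4}] only 4 remains possible at r3c3. So r3c3=4.
Step 10. [r4c3∈{1}] nothing but 1 survives at r4c3, so r4c3=1.
Step 11. [r1c1∈{4}] r1c1 is down to just 4 ⇒ r1c1=4.

Answer: 4 2 3 1 / 3 1 2 4 / 1 3 4 2 / 2 4 1 3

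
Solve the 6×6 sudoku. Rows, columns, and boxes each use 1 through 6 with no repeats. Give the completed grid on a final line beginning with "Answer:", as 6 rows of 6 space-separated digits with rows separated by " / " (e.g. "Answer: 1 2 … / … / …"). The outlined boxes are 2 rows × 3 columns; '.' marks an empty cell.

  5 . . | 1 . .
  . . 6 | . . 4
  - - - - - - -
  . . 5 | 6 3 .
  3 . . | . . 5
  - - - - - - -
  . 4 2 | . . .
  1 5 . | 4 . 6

Step 1. [r2c1∈{2}] nothing but 2 survives at r2c1 ⇒ r2c1=2.
Step 2. [r4c3∈{1,4}] in col 3, 1 fits only at r4c3 ⇒ r4c3=1.
Step 3. [r1c2∈{3}] only 3 remains possible at r1c2, so r1c2=3.
Step 4. [r4c4∈{2}] r4c4 is down to just 2, so r4c4=2.
Step 5. [r5c5∈{1,5}] across col 5, 1 lands solely at r5c5. So r5c5=1.
Step 6. [r5c4∈{3,5}] r5c4 is the only open cell in row 5 admitting 5. So r5c4=5.
Step 7. [r1c5∈{2,6}] in row 1, 6 fits only at r1c5, so r1c5=6.
Step 8. [r5c6∈{3}] r5c6 is down to just 3, so r5c6=3.
Step 9. [r3c1∈{4}] r3c1 has the single candidate 4. So r3c1=4.
Step 10. [r6c3∈{3}] only 3 remains possible at r6c3, so r6c3=3.
Step 11. [r5c1∈{6}] r5c1's peers cover all but 6, so r5c1=6.
Step 12. [r2c4∈{3}] r2c4 has the single candidate 3, so r2c4=3.
Step 13. [r2c5∈{5}] r2c5 has the single candidate 5 ⇒ r2c5=5.
Step 14. [r4c2∈{6}] only 6 remains possible at r4c2, so r4c2=6.
Step 15. [r3c6∈{1}] r3c6 is down to just 1 ⇒ r3c6=1.
Step 16. [r1c3∈{4}] r1c3 has the single candidate 4. So r1c3=4.
Step 17. [r2c2∈{1}] nothing but 1 survives at r2c2 ⇒ r2c2=1.
Step 18. [r3c2∈{2}] r3c2's peers cover all but 2, so r3c2=2.
Step 19. [r4c5∈{4}] r4c5 is down to just 4 ⇒ r4c5=4.
Step 20. [r1c6∈{2}] r1c6 is down to just 2 ⇒ r1c6=2.
Step 21. [r6c5∈{2}] r6c5's peers cover all but 2. So r6c5=2.

Answer: 5 3 4 1 6 2 / 2 1 6 3 5 4 / 4 2 5 6 3 1 / 3 6 1 2 4 5 / 6 4 2 5 1 3 / 1 5 3 4 2 6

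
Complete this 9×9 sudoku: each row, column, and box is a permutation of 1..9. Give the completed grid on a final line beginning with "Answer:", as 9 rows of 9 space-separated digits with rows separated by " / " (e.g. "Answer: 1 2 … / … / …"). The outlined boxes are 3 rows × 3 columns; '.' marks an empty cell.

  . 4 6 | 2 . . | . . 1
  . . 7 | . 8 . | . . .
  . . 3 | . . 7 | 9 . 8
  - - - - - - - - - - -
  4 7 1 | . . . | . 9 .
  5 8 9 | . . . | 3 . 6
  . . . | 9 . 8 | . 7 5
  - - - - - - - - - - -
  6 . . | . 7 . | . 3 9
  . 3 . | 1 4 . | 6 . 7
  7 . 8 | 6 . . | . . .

Step 1. [r1c8∈{5}] nothing but 5 survives at r1c8. So r1c8=5.
Step 2. [r4c9∈{2}] only 2 remains possible at r4c9 ⇒ r4c9=2.
Step 3. [r6c7∈{1,4}] r6c7 is the only open cell in row 6 admitting 4. So r6c7=4.
Step 4. [r2c7∈{2}] r2c7's peers cover all but 2 ⇒ r2c7=2.
Step 5. [r6c5∈{1,2,3,6}] in row 6, 1 fits only at r6c5 ⇒ r6c5=1.
Step 6. [r2c6∈{1,3,4,5,6,9}] r2c6 is the only open cell in col 6 admitting 1 ⇒ r2c6=1.
Step 7. [r6c3∈{2}] r6c3 has the single candidate 2. So r6c3=2.
Step 8. [r8c3∈{5}] r8c3 has the single candidate 5. So r8c3=5.
Step 9. [r3c5∈{5,6}] 6 has one home in box 2: r3c5, so r3c5=6.
Step 10. [r3c8∈{4}] r3c8's peers cover all but 4. So r3c8=4.
Step 11. [r3c4∈{5}] r3c4 has the single candidate 5. So r3c4=5.
Step 12. [r2c1∈{9}] only 9 remains possible at r2c1, so r2c1=9.
Step 13. [r8c1∈{2}] r8c1's peers cover all but 2. So r8c1=2.
Step 14. [r7c6∈{2,5}] r7c6 is the only open cell in row 7 admitting 2, so r7c6=2.
Step 15. [r9c2∈{1,9}] in col 2, 9 fits only at r9c2, so r9c2=9.
Step 16. [r7c7∈{1,5,8}] in row 7, 5 fits only at r7c7, so r7c7=5.
Step 17. [r4c4∈{3}] r4c4 has the single candidate 3. So r4c4=3.
Step 18. [r4c5∈{5}] nothing but 5 survives at r4c5 ⇒ r4c5=5.
Step 19. [r1c5∈{3,9}] col 5 places 9 nowhere but r1c5, so r1c5=9.
Step 20. [r9c7∈{1}] r9c7's peers cover all but 1 ⇒ r9c7=1.
Step 21. [r9c5∈{3}] r9c5 has the single candidate 3, so r9c5=3.
Step 22. [r5c4∈{4,7}] 7 has one home in row 5: r5c4. So r5c4=7.
Step 23. [r3c2∈{1,2}] in row 3, 2 fits only at r3c2. So r3c2=2.
Step 24. [r2c8∈{6}] only 6 remains possible at r2c8, so r2c8=6.
Step 25. [r7c2∈{1}] nothing but 1 survives at r7c2, so r7c2=1.
Step 26. [r1c6∈{3}] r1c6's peers cover all but 3 ⇒ r1c6=3.
Step 27. [r5c8∈{1}] r5c8 is down to just 1. So r5c8=1.
Step 28. [r8c8∈{8}] nothing but 8 survives at r8c8 ⇒ r8c8=8.
Step 29. [r7c3∈{4}] nothing but 4 survives at r7c3, so r7c3=4.
Step 30. [r5c6∈{4}] r5c6 has the single candidate 4, so r5c6=4.
Step 31. [r1c7∈{7}] nothing but 7 survives at r1c7 ⇒ r1c7=7.
Step 32. [r2c4∈{4}] r2c4 has the single candidate 4. So r2c4=4.
Step 33. [r6c1∈{3}] r6c1 has the single candidate 3. So r6c1=3.
Step 34. [r9c8∈{2}] r9c8's peers cover all but 2. So r9c8=2.
Step 35. [r5c5∈{2}] r5c5's peers cover all but 2, so r5c5=2.
Step 36. [r8c6∈{9}] r8c6's peers cover all but 9. So r8c6=9.
Step 37. [r1c1∈{8}] nothing but 8 survives at r1c1. So r1c1=8.
Step 38. [r9c6∈{5}] only 5 remains possible at r9c6. So r9c6=5.
Step 39. [r4c7∈{8}] nothing but 8 survives at r4c7 ⇒ r4c7=8.
Step 40. [r4c6∈{6}] only 6 remains possible at r4c6, so r4c6=6.
Step 41. [r3c1∈{1}] r3c1's peers cover all but 1 ⇒ r3c1=1.
Step 42. [r2c2∈{5}] r2c2 is down to just 5, so r2c2=5.
Step 43. [r2c9∈{3}] nothing but 3 survives at r2c9. So r2c9=3.
Step 44. [r6c2∈{6}] r6c2's peers cover all but 6 ⇒ r6c2=6.
Step 45. [r9c9∈{4}] only 4 remains possible at r9c9. So r9c9=4.
Step 46. [r7c4∈{8}] r7c4 is down to just 8 ⇒ r7c4=8.

Answer: 8 4 6 2 9 3 7 5 1 / 9 5 7 4 8 1 2 6 3 / 1 2 3 5 6 7 9 4 8 / 4 7 1 3 5 6 8 9 2 / 5 8 9 7 2 4 3 1 6 / 3 6 2 9 1 8 4 7 5 / 6 1 4 8 7 2 5 3 9 / 2 3 5 1 4 9 6 8 7 / 7 9 8 6 3 5 1 2 4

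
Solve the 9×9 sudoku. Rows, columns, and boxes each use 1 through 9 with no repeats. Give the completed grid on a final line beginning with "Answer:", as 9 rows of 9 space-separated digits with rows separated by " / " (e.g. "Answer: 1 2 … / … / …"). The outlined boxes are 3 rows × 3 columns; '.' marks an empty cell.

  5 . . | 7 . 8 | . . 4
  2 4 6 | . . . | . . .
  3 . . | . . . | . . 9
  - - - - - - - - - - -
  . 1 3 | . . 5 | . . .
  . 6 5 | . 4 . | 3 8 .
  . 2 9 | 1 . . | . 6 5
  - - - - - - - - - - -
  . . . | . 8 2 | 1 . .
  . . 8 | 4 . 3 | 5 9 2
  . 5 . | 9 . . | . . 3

Step 1. [r8c2∈{7}] nothing but 7 survives at r8c2 ⇒ r8c2=7.
Step 2. [r4c9∈{7}] only 7 remains possible at r4c9 ⇒ r4c9=7.
Step 3. [r9c7∈{4,6,7,8}] r9c7 is the only open cell in row 9 admitting 8, so r9c7=8.
Step 4. [r7c8∈{4,7}] r7c8 is the only open cell in row 7 admitting 7, so r7c8=7.
Step 5. [r6c6∈{7}] only 7 remains possible at r6c6. So r6c6=7.
Step 6. [r2c4∈{3,5}] 3 has one home in col 4: r2c4, so r2c4=3.
Step 7. [r1c3∈{1}] nothing but 1 survives at r1c3, so r1c3=1.
Step 8. [r7c3∈{4}] r7c3 has the single candidate 4. So r7c3=4.
Step 9. [r4c7∈{2,4,9}] 9 has one home in col 7: r4c7. So r4c7=9.
Step 10. [r4c8∈{2,4}] across box 6, 2 lands solely at r4c8, so r4c8=2.
Step 11. [r4c5∈{6}] r4c5 has the single candidate 6. So r4c5=6.
Step 12. [r8c5∈{1}] only 1 remains possible at r8c5, so r8c5=1.
Step 13. [r9c6∈{6}] r9c6 has the single candidate 6. So r9c6=6.
Step 14. [r3c4∈{2,5,6}] r3c4 is the only open cell in col 4 admitting 6, so r3c4=6.
Step 15. [r4c1∈{4,8}] row 4 places 4 nowhere but r4c1. So r4c1=4.
Step 16. [r1c2∈{9}] r1c2's peers cover all but 9, so r1c2=9.
Step 17. [r2c5∈{5,9}] across col 5, 9 lands solely at r2c5, so r2c5=9.
Step 18. [r2c6∈{1}] r2c6's peers cover all but 1, so r2c6=1.
Step 19. [r1c5∈{2}] r1c5's peers cover all but 2, so r1c5=2.
Step 20. [r2c8∈{5}] r2c8 has the single candidate 5 ⇒ r2c8=5.
Step 21. [r7c9∈{6}] nothing but 6 survives at r7c9, so r7c9=6.
Step 22. [r3c3∈{7}] only 7 remains possible at r3c3, so r3c3=7.
Step 23. [r8c1∈{6}] nothing but 6 survives at r8c1 ⇒ r8c1=6.
Step 24. [r2c7∈{7}] r2c7 has the single candidate 7. So r2c7=7.
Step 25. [r5c1∈{7}] r5c1 has the single candidate 7 ⇒ r5c1=7.
Step 26. [r6c7∈{4}] nothing but 4 survives at r6c7, so r6c7=4.
Step 27. [r9c3∈{2}] r9c3 is down to just 2, so r9c3=2.
Step 28. [r3c5∈{5}] only 5 remains possible at r3c5 ⇒ r3c5=5.
Step 29. [r5c6∈{9}] only 9 remains possible at r5c6. So r5c6=9.
Step 30. [r9c5∈{7}] r9c5's peers cover all but 7. So r9c5=7.
Step 31. [r1c8∈{3}] r1c8 is down to just 3 ⇒ r1c8=3.
Step 32. [r7c1∈{9}] r7c1 has the single candidate 9 ⇒ r7c1=9.
Step 33. [r9c1∈{1}] r9c1's peers cover all but 1. So r9c1=1.
Step 34. [r2c9∈{8}] r2c9 has the single candidate 8 ⇒ r2c9=8.
Step 35. [r1c7∈{6}] r1c7 is down to just 6 ⇒ r1c7=6.
Step 36. [r6c1∈{8}] nothing but 8 survives at r6c1, so r6c1=8.
Step 37. [r4c4∈{8}] r4c4's peers cover all but 8, so r4c4=8.
Step 38. [r3c2∈{8}] r3c2's peers cover all but 8 ⇒ r3c2=8.
Step 39. [r6c5∈{3}] r6c5 has the single candidate 3 ⇒ r6c5=3.
Step 40. [r3c7∈{2}] r3c7 is down to just 2 ⇒ r3c7=2.
Step 41. [r3c8∈{1}] r3c8's peers cover all but 1, so r3c8=1.
Step 42. [r5c4∈{2}] r5c4's peers cover all but 2. So r5c4=2.
Step 43. [r5c9∈{1}] nothing but 1 survives at r5c9, so r5c9=1.
Step 44. [r7c2∈{3}] r7c2 is down to just 3 ⇒ r7c2=3.
Step 45. [r9c8∈{4}] nothing but 4 survives at r9c8 ⇒ r9c8=4.
Step 46. [r7c4∈{5}] only 5 remains possible at r7c4 ⇒ r7c4=5.
Step 47. [r3c6∈{4}] r3c6 is down to just 4. So r3c6=4.

Answer: 5 9 1 7 2 8 6 3 4 / 2 4 6 3 9 1 7 5 8 / 3 8 7 6 5 4 2 1 9 / 4 1 3 8 6 5 9 2 7 / 7 6 5 2 4 9 3 8 1 / 8 2 9 1 3 7 4 6 5 / 9 3 4 5 8 2 1 7 6 / 6 7 8 4 1 3 5 9 2 / 1 5 2 9 7 6 8 4 3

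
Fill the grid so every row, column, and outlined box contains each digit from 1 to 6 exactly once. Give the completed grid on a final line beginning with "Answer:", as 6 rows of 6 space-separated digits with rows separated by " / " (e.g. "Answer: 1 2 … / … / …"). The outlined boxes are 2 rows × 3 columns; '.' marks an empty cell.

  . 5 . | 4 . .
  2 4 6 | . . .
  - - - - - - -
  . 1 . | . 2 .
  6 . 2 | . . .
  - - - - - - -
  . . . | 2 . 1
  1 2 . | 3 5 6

Step 1. [r4c2∈{3}] nothing but 3 survives at r4c2 ⇒ r4c2=3.
Step 2. [r3c6∈{3,4,5}] r3c6 is the only open cell in row 3 admitting 3, so r3c6=3.
Step 3. [r1c1∈{3}] nothing but 3 survives at r1c1. So r1c1=3.
Step 4. [r5c5∈{4}] r5c5 has the single candidate 4. So r5c5=4.
Step 5. [r4c5∈{1}] only 1 remains possible at r4c5. So r4c5=1.
Step 6. [r4c4∈{5}] nothing but 5 survives at r4c4. So r4c4=5.
Step 7. [r5c1∈{5}] only 5 remains possible at r5c1, so r5c1=5.
Step 8. [r6c3∈{4}] r6c3 is down to just 4, so r6c3=4.
Step 9. [r3c1∈{4}] r3c1 has the single candidate 4 ⇒ r3c1=4.
Step 10. [r2c6∈{5}] r2c6 has the single candidate 5 ⇒ r2c6=5.
Step 11. [r1c5∈{6}] only 6 remains possible at r1c5. So r1c5=6.
Step 12. [r3c4∈{6}] only 6 remains possible at r3c4 ⇒ r3c4=6.
Step 13. [r1c6∈{2}] nothing but 2 survives at r1c6, so r1c6=2.
Step 14. [r5c3∈{3}] r5c3 has the single candidate 3 ⇒ r5c3=3.
Step 15. [r3c3∈{5}] r3c3 is down to just 5. So r3c3=5.
Step 16. [r2c5∈{3}] nothing but 3 survives at r2c5. So r2c5=3.
Step 17. [r5c2∈{6}] r5c2 has the single candidate 6, so r5c2=6.
Step 18. [r2c4∈{1}] r2c4's peers cover all but 1, so r2c4=1.
Step 19. [r4c6∈{4}] r4c6 has the single candidate 4 ⇒ r4c6=4.
Step 20. [r1c3∈{1}] nothing but 1 survives at r1c3, so r1c3=1.

Answer: 3 5 1 4 6 2 / 2 4 6 1 3 5 / 4 1 5 6 2 3 / 6 3 2 5 1 4 / 5 6 3 2 4 1 / 1 2 4 3 5 6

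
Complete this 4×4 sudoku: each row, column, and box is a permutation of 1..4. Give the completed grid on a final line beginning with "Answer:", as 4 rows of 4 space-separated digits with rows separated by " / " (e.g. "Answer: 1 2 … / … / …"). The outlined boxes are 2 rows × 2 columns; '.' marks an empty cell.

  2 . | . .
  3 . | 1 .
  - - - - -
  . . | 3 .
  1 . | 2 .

Step 1. [r4c4∈{4}] r4c4's peers cover all but 4. So r4c4=4.
Step 2. [r2c2∈{4}] nothing but 4 survives at r2c2. So r2c2=4.
Step 3. [r4c2∈{3}] nothing but 3 survives at r4c2, so r4c2=3.
Step 4. [r1c3∈{4}] r1c3 has the single candidate 4 ⇒ r1c3=4.
Step 5. [r1c2∈{1}] r1c2 has the single candidate 1 ⇒ r1c2=1.
Step 6. [r2c4∈{2}] r2c4's peers cover all but 2, so r2c4=2.
Step 7. [r1c4∈{3}] r1c4's peers cover all but 3 ⇒ r1c4=3.
Step 8. [r3c1∈{4}] r3c1 has the single candidate 4 ⇒ r3c1=4.
Step 9. [r3c4∈{1}] nothing but 1 survives at r3c4 ⇒ r3c4=1.
Step 10. [r3c2∈{2}] r3c2 is down to just 2 ⇒ r3c2=2.

Answer: 2 1 4 3 / 3 4 1 2 / 4 2 3 1 / 1 3 2 4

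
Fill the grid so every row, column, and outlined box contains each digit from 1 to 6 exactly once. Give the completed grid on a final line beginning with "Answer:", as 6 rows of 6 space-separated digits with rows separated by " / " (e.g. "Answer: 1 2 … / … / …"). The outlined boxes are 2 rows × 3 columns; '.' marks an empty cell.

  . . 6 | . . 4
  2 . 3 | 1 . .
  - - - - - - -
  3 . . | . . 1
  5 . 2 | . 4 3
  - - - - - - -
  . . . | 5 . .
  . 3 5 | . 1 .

Step 1. [r5c2∈{1,2,4,6}] in col 2, 2 fits only at r5c2 ⇒ r5c2=2.
Step 2. [r5c6∈{6}] only 6 remains possible at r5c6. So r5c6=6.
Step 3. [r3c5∈{2,5,6}] r3c5 is the only open cell in row 3 admitting 5, so r3c5=5.
Step 4. [r3c4∈{2,6}] r3c4 is the only open cell in row 3 admitting 2, so r3c4=2.
Step 5. [r2c2∈{4,5}] in row 2, 4 fits only at r2c2 ⇒ r2c2=4.
Step 6. [r1c1∈{1}] r1c1's peers cover all but 1. So r1c1=1.
Step 7. [r5c1∈{4}] nothing but 4 survives at r5c1, so r5c1=4.
Step 8. [r5c5∈{3}] r5c5's peers cover all but 3 ⇒ r5c5=3.
Step 9. [r4c4∈{6}] r4c4's peers cover all but 6, so r4c4=6.
Step 10. [r6c6∈{2}] r6c6 has the single candidate 2, so r6c6=2.
Step 11. [r5c3∈{1}] nothing but 1 survives at r5c3. So r5c3=1.
Step 12. [r2c5∈{6}] only 6 remains possible at r2c5. So r2c5=6.
Step 13. [r3c3∈{4}] r3c3 is down to just 4. So r3c3=4.
Step 14. [r4c2∈{1}] r4c2 is down to just 1, so r4c2=1.
Step 15. [r1c2∈{5}] nothing but 5 survives at r1c2. So r1c2=5.
Step 16. [r1c4∈{3}] r1c4 is down to just 3 ⇒ r1c4=3.
Step 17. [r3c2∈{6}] r3c2 is down to just 6 ⇒ r3c2=6.
Step 18. [r6c4∈{4}] only 4 remains possible at r6c4, so r6c4=4.
Step 19. [r1c5∈{2}] r1c5 has the single candidate 2. So r1c5=2.
Step 20. [r6c1∈{6}] only 6 remains possible at r6c1, so r6c1=6.
Step 21. [r2c6∈{5}] r2c6 has the single candidate 5 ⇒ r2c6=5.

Answer: 1 5 6 3 2 4 / 2 4 3 1 6 5 / 3 6 4 2 5 1 / 5 1 2 6 4 3 / 4 2 1 5 3 6 / 6 3 5 4 1 2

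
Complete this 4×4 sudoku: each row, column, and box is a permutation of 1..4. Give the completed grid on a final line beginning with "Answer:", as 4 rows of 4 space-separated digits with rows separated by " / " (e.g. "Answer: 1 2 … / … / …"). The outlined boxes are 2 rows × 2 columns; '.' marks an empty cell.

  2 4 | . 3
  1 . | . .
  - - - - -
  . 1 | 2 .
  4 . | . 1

Step 1. [r4c3∈{3}] r4c3 has the single candidate 3. So r4c3=3.
Step 2. [r2c3∈{4}] nothing but 4 survives at r2c3, so r2c3=4.
Step 3. [r2c2∈{3}] only 3 remains possible at r2c2, so r2c2=3.
Step 4. [r3c1∈{3}] r3c1 is down to just 3 ⇒ r3c1=3.
Step 5. [r1c3∈{1}] r1c3 is down to just 1, so r1c3=1.
Step 6. [r2c4∈{2}] r2c4 has the single candidate 2 ⇒ r2c4=2.
Step 7. [r3c4∈{4}] r3c4's peers cover all but 4. So r3c4=4.
Step 8. [r4c2∈{2}] r4c2 has the single candidate 2. So r4c2=2.

Answer: 2 4 1 3 / 1 3 4 2 / 3 1 2 4 / 4 2 3 1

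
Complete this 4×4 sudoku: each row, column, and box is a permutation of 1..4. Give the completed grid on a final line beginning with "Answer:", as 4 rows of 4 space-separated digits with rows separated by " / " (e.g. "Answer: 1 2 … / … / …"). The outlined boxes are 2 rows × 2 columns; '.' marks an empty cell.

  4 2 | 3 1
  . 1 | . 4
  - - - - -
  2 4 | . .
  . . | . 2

Step 1. [r4c1∈{1,3}] 1 has one home in col 1: r4c1 ⇒ r4c1=1.
Step 2. [r3c4∈{3}] r3c4's peers cover all but 3 ⇒ r3c4=3.
Step 3. [r4c3∈{4}] r4c3 has the single candidate 4 ⇒ r4c3=4.
Step 4. [r3c3∈{1}] r3c3 is down to just 1 ⇒ r3c3=1.
Step 5. [r4c2∈{3}] only 3 remains possible at r4c2, so r4c2=3.
Step 6. [r2c1∈{3}] r2c1 is down to just 3, so r2c1=3.
Step 7. [r2c3∈{2}] r2c3's peers cover all but 2. So r2c3=2.

Answer: 4 2 3 1 / 3 1 2 4 / 2 4 1 3 / 1 3 4 2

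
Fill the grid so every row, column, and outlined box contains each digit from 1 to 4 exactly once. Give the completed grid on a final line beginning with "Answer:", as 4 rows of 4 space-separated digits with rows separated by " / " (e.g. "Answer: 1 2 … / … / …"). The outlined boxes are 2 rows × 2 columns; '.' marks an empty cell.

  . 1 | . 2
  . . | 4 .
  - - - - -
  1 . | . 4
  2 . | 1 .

Step 1. [r4c4∈{3}] r4c4's peers cover all but 3 ⇒ r4c4=3.
Step 2. [r2c1∈{3}] nothing but 3 survives at r2c1 ⇒ r2c1=3.
Step 3. [r2c4∈{1}] r2c4's peers cover all but 1, so r2c4=1.
Step 4. [r3c3∈{2}] r3c3 has the single candidate 2, so r3c3=2.
Step 5. [r4c2∈{4}] r4c2's peers cover all but 4 ⇒ r4c2=4.
Step 6. [r2c2∈{2}] r2c2's peers cover all but 2, so r2c2=2.
Step 7. [r1c1∈{4}] r1c1 is down to just 4, so r1c1=4.
Step 8. [r3c2∈{3}] r3c2 has the single candidate 3. So r3c2=3.
Step 9. [r1c3∈{3}] nothing but 3 survives at r1c3, so r1c3=3.

Answer: 4 1 3 2 / 3 2 4 1 / 1 3 2 4 / 2 4 1 3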